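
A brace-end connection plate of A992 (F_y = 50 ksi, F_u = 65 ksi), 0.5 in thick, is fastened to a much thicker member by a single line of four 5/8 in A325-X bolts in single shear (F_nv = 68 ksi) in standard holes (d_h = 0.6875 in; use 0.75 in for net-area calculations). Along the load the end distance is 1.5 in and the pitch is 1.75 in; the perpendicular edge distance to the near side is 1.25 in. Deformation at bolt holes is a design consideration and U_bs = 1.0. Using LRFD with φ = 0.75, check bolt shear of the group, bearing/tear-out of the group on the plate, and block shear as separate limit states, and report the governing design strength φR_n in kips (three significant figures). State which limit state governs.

62.6 kips (bolt shear governs)

Bolt shear: A_b = π·0.625²/4 = 0.3068 in²; R_n = 68 × 0.3068 × 4 × 1 = 83.45 kips → 0.75 × 83.45 = 62.6 kips.
Bearing: edge l_c = 1.156, r_n = 45.09 kips; interior l_c = 1.062, r_n = 41.44 kips; R_n = 45.09 + 3·41.44 = 169.4 kips → 127 kips.
Block shear: A_gv = 3.375, A_nv = 2.062, A_nt = 0.4375 in²; R_n = min(0.6F_uA_nv, 0.6F_yA_gv) + U_bs·F_u·A_nt = 108.9 kips → 81.7 kips.
Bolt shear governs: 62.6 kips.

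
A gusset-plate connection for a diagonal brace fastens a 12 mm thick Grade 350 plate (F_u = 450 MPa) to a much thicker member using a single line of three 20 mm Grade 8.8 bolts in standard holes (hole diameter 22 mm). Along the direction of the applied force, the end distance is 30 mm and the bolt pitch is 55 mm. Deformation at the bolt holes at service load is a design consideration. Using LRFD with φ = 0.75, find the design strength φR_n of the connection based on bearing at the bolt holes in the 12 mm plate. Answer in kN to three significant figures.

413 kN

Per bolt r_n = 1.2 l_c t F_u ≤ 2.4 d t F_u; upper limit = 2.4 × 20 × 12 × 450 / 1000 = 259.2 kN.
Edge bolt: l_c = 30 − 22/2 = 19 mm → 1.2 × 19 × 12 × 450 / 1000 = 123.1 → r_n = 123.1 kN.
Interior bolts: l_c = 55 − 22 = 33 mm → 1.2 × 33 × 12 × 450 / 1000 = 213.8 → r_n = 213.8 kN.
R_n = 1 × 123.1 + 2 × 213.8 = 550.8 kN.
Design strength φR_n = 0.75 × 550.8 = 413 kN.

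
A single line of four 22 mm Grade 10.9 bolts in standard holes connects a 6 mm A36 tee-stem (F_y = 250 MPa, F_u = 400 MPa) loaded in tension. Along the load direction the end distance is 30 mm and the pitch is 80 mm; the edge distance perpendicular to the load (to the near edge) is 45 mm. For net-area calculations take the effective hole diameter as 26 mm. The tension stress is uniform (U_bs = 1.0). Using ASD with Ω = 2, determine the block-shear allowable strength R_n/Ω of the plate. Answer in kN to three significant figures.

160 kN

Shear plane L_v = 30 + 3·80 = 270 mm; A_gv = 270 × 6 = 1620 mm².
A_nv = (270 − 3.5·26) × 6 = 1074 mm².
A_nt = (45 − 0.5·26) × 6 = 192 mm².
0.6 F_u A_nv = 257.8 kN; 0.6 F_y A_gv = 243 kN → shear yielding governs the shear term.
R_n = 243 + 1.0 × 400 × 192 / 1000 = 319.8 kN.
Allowable strength R_n/Ω = 319.8 / 2 = 160 kN.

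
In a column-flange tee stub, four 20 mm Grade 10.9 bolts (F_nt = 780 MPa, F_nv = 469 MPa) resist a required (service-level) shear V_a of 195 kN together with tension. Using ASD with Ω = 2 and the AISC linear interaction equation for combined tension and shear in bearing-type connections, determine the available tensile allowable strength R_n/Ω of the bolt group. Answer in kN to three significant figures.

A_b = π·20²/4 = 314.2 mm²; f_rv = 195 × 1000 / (4 × 314.2) = 155.2 MPa.
F'_nt = 1.3 F_nt − (Ω F_nt / F_nv) f_rv = 1.3·780 − (2·780/469)·155.2 = 497.8 MPa, capped at F_nt → F'_nt = 497.8 MPa.
R_n = F'_nt · A_b · n = 497.8 × 314.2 × 4 / 1000 = 625.6 kN.
Allowable strength R_n/Ω = 625.6 / 2 = 313 kN.

313 kN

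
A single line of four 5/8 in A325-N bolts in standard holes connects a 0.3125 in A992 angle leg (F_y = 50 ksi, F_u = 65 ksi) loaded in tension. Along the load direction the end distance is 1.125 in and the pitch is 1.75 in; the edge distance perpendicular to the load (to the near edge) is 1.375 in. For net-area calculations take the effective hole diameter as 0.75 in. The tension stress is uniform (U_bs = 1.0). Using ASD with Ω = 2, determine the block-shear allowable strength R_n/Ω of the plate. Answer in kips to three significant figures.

33 kips

Shear plane L_v = 1.125 + 3·1.75 = 6.375 in; A_gv = 6.375 × 0.3125 = 1.992 in².
A_nv = (6.375 − 3.5·0.75) × 0.3125 = 1.172 in².
A_nt = (1.375 − 0.5·0.75) × 0.3125 = 0.3125 in².
0.6 F_u A_nv = 45.7 kips; 0.6 F_y A_gv = 59.77 kips → shear rupture governs the shear term.
R_n = 45.7 + 1.0 × 65 × 0.3125 = 66.02 kips.
Allowable strength R_n/Ω = 66.02 / 2 = 33 kips.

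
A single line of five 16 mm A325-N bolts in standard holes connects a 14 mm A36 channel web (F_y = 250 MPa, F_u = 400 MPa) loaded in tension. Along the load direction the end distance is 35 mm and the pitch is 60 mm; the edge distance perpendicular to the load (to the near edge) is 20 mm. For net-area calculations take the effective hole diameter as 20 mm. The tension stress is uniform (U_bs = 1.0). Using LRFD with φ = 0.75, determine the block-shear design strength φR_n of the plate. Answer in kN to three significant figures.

Shear plane L_v = 35 + 4·60 = 275 mm; A_gv = 275 × 14 = 3850 mm².
A_nv = (275 − 4.5·20) × 14 = 2590 mm².
A_nt = (20 − 0.5·20) × 14 = 140 mm².
0.6 F_u A_nv = 621.6 kN; 0.6 F_y A_gv = 577.5 kN → shear yielding governs the shear term.
R_n = 577.5 + 1.0 × 400 × 140 / 1000 = 633.5 kN.
Design strength φR_n = 0.75 × 633.5 = 475 kN.

475 kN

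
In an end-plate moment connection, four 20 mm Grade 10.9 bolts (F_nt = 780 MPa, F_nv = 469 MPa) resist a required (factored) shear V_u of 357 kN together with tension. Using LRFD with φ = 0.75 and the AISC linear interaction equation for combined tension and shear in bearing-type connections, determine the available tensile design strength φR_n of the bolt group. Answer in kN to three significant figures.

A_b = π·20²/4 = 314.2 mm²; f_rv = 357 × 1000 / (4 × 314.2) = 284.1 MPa.
F'_nt = 1.3 F_nt − (F_nt / φF_nv) f_rv = 1.3·780 − (780/(0.75·469))·284.1 = 384 MPa, capped at F_nt → F'_nt = 384 MPa.
R_n = F'_nt · A_b · n = 384 × 314.2 × 4 / 1000 = 482.6 kN.
Design strength φR_n = 0.75 × 482.6 = 362 kN.

362 kN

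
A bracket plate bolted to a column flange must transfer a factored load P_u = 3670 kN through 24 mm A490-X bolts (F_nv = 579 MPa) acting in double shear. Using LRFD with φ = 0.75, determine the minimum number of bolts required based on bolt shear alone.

A_b = π·24²/4 = 452.4 mm².
Per-bolt design strength φR_n = 0.75 × 579 × 452.4 × 2 / 1000 = 392.9 kN.
n ≥ 3670 / 392.9 = 9.341 → use 10 bolts.

10 bolts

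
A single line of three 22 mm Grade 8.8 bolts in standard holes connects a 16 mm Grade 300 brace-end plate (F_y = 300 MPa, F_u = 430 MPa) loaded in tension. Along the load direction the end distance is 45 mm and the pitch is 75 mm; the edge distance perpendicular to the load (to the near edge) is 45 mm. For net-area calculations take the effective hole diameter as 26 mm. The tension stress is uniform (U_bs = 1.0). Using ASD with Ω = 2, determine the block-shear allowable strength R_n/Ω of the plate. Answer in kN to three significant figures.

378 kN

Shear plane L_v = 45 + 2·75 = 195 mm; A_gv = 195 × 16 = 3120 mm².
A_nv = (195 − 2.5·26) × 16 = 2080 mm².
A_nt = (45 − 0.5·26) × 16 = 512 mm².
0.6 F_u A_nv = 536.6 kN; 0.6 F_y A_gv = 561.6 kN → shear rupture governs the shear term.
R_n = 536.6 + 1.0 × 430 × 512 / 1000 = 756.8 kN.
Allowable strength R_n/Ω = 756.8 / 2 = 378 kN.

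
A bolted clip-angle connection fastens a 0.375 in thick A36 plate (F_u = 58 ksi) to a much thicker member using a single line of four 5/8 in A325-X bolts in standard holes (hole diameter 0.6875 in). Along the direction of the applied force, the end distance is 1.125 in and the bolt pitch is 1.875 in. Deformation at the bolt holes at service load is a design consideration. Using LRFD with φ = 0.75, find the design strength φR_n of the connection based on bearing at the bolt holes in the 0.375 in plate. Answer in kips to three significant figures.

Per bolt r_n = 1.2 l_c t F_u ≤ 2.4 d t F_u; upper limit = 2.4 × 0.625 × 0.375 × 58 = 32.62 kips.
Edge bolt: l_c = 1.125 − 0.6875/2 = 0.7812 in → 1.2 × 0.7812 × 0.375 × 58 = 20.39 → r_n = 20.39 kips.
Interior bolts: l_c = 1.875 − 0.6875 = 1.188 in → 1.2 × 1.188 × 0.375 × 58 = 30.99 → r_n = 30.99 kips.
R_n = 1 × 20.39 + 3 × 30.99 = 113.4 kips.
Design strength φR_n = 0.75 × 113.4 = 85 kips.

85 kips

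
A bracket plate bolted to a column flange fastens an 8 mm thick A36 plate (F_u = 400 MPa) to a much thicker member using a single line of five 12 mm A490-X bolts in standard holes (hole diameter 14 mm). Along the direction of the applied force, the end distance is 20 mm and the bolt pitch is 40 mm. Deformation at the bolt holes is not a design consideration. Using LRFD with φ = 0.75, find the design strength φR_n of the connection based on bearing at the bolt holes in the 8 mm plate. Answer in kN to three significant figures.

392 kN

Per bolt r_n = 1.5 l_c t F_u ≤ 3.0 d t F_u; upper limit = 3.0 × 12 × 8 × 400 / 1000 = 115.2 kN.
Edge bolt: l_c = 20 − 14/2 = 13 mm → 1.5 × 13 × 8 × 400 / 1000 = 62.4 → r_n = 62.4 kN.
Interior bolts: l_c = 40 − 14 = 26 mm → 1.5 × 26 × 8 × 400 / 1000 = 124.8 → r_n = 115.2 kN.
R_n = 1 × 62.4 + 4 × 115.2 = 523.2 kN.
Design strength φR_n = 0.75 × 523.2 = 392 kN.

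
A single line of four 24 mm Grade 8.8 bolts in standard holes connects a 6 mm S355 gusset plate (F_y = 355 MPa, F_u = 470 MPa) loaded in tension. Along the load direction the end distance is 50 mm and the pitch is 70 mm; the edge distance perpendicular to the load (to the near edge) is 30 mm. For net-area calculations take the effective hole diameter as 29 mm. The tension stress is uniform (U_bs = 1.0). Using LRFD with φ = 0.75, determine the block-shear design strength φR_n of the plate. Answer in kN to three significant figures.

234 kN

Shear plane L_v = 50 + 3·70 = 260 mm; A_gv = 260 × 6 = 1560 mm².
A_nv = (260 − 3.5·29) × 6 = 951 mm².
A_nt = (30 − 0.5·29) × 6 = 93 mm².
0.6 F_u A_nv = 268.2 kN; 0.6 F_y A_gv = 332.3 kN → shear rupture governs the shear term.
R_n = 268.2 + 1.0 × 470 × 93 / 1000 = 311.9 kN.
Design strength φR_n = 0.75 × 311.9 = 234 kN.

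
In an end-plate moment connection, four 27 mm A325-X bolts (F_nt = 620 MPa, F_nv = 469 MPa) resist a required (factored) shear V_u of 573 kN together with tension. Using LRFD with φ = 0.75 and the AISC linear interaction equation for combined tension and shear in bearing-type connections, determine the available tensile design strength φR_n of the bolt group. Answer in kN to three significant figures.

A_b = π·27²/4 = 572.6 mm²; f_rv = 573 × 1000 / (4 × 572.6) = 250.2 MPa.
F'_nt = 1.3 F_nt − (F_nt / φF_nv) f_rv = 1.3·620 − (620/(0.75·469))·250.2 = 365 MPa, capped at F_nt → F'_nt = 365 MPa.
R_n = F'_nt · A_b · n = 365 × 572.6 × 4 / 1000 = 835.9 kN.
Design strength φR_n = 0.75 × 835.9 = 627 kN.

627 kN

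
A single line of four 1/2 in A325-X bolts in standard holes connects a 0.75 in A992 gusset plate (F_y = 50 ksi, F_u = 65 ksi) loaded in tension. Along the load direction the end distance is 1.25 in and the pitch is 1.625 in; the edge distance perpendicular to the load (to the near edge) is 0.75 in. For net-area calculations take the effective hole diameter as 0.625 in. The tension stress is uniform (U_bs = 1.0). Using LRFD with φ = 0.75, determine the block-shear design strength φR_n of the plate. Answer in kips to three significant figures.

Shear plane L_v = 1.25 + 3·1.625 = 6.125 in; A_gv = 6.125 × 0.75 = 4.594 in².
A_nv = (6.125 − 3.5·0.625) × 0.75 = 2.953 in².
A_nt = (0.75 − 0.5·0.625) × 0.75 = 0.3281 in².
0.6 F_u A_nv = 115.2 kips; 0.6 F_y A_gv = 137.8 kips → shear rupture governs the shear term.
R_n = 115.2 + 1.0 × 65 × 0.3281 = 136.5 kips.
Design strength φR_n = 0.75 × 136.5 = 102 kips.

102 kips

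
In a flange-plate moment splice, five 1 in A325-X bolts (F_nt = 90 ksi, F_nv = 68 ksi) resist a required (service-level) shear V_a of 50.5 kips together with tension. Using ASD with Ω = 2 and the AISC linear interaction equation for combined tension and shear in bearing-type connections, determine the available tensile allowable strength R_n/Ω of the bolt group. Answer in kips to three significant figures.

163 kips

A_b = π·1²/4 = 0.7854 in²; f_rv = 50.5 / (5 × 0.7854) = 12.86 ksi.
F'_nt = 1.3 F_nt − (Ω F_nt / F_nv) f_rv = 1.3·90 − (2·90/68)·12.86 = 82.96 ksi, capped at F_nt → F'_nt = 82.96 ksi.
R_n = F'_nt · A_b · n = 82.96 × 0.7854 × 5 = 325.8 kips.
Allowable strength R_n/Ω = 325.8 / 2 = 163 kips.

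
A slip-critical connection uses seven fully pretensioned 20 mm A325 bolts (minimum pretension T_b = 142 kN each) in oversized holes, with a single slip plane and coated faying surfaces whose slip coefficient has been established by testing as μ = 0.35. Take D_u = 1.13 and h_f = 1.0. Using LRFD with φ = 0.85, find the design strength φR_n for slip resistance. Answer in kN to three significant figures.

R_n = μ · D_u · h_f · T_b · n_s · n_b = 0.35 × 1.13 × 1.0 × 142 × 1 × 7 = 393.1 kN.
Design strength φR_n = 0.85 × 393.1 = 334 kN.

334 kN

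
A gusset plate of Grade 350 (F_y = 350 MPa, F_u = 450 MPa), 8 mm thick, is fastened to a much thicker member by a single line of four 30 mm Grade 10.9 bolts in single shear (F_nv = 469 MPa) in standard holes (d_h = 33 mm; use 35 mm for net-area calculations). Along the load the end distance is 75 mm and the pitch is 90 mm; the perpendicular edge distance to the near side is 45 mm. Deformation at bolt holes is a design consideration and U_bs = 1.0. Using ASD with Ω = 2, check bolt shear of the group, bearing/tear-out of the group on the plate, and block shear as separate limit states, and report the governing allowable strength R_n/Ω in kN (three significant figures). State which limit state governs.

290 kN (block shear governs)

Bolt shear: A_b = π·30²/4 = 706.9 mm²; R_n = 469 × 706.9 × 4 × 1 / 1000 = 1326 kN → 1326 / 2 = 663 kN.
Bearing: edge l_c = 58.5, r_n = 252.7 kN; interior l_c = 57, r_n = 246.2 kN; R_n = 252.7 + 3·246.2 = 991.4 kN → 496 kN.
Block shear: A_gv = 2760, A_nv = 1780, A_nt = 220 mm²; R_n = min(0.6F_uA_nv, 0.6F_yA_gv) + U_bs·F_u·A_nt = 579.6 kN → 290 kN.
Block shear governs: 290 kN.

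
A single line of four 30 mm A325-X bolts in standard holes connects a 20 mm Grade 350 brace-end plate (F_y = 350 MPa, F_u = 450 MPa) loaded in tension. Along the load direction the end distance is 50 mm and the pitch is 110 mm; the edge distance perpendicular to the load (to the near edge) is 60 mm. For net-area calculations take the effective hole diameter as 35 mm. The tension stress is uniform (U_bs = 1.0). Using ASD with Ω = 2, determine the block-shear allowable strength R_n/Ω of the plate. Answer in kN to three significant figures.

886 kN

Shear plane L_v = 50 + 3·110 = 380 mm; A_gv = 380 × 20 = 7600 mm².
A_nv = (380 − 3.5·35) × 20 = 5150 mm².
A_nt = (60 − 0.5·35) × 20 = 850 mm².
0.6 F_u A_nv = 1390 kN; 0.6 F_y A_gv = 1596 kN → shear rupture governs the shear term.
R_n = 1390 + 1.0 × 450 × 850 / 1000 = 1773 kN.
Allowable strength R_n/Ω = 1773 / 2 = 886 kN.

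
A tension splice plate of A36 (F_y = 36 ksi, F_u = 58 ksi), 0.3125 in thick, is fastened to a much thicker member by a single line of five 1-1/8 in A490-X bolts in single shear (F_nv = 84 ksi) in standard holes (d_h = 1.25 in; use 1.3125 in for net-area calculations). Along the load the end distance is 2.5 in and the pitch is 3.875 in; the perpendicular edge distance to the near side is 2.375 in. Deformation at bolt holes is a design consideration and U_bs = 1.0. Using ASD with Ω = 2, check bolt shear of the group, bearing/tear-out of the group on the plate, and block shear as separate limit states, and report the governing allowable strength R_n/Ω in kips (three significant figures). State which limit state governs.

76.3 kips (block shear governs)

Bolt shear: A_b = π·1.125²/4 = 0.994 in²; R_n = 84 × 0.994 × 5 × 1 = 417.5 kips → 417.5 / 2 = 209 kips.
Bearing: edge l_c = 1.875, r_n = 40.78 kips; interior l_c = 2.625, r_n = 48.94 kips; R_n = 40.78 + 4·48.94 = 236.5 kips → 118 kips.
Block shear: A_gv = 5.625, A_nv = 3.779, A_nt = 0.5371 in²; R_n = min(0.6F_uA_nv, 0.6F_yA_gv) + U_bs·F_u·A_nt = 152.7 kips → 76.3 kips.
Block shear governs: 76.3 kips.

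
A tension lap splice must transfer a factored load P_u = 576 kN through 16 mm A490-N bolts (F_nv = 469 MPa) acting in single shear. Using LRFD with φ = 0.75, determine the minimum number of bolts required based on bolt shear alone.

A_b = π·16²/4 = 201.1 mm².
Per-bolt design strength φR_n = 0.75 × 469 × 201.1 × 1 / 1000 = 70.72 kN.
n ≥ 576 / 70.72 = 8.144 → use 9 bolts.

9 bolts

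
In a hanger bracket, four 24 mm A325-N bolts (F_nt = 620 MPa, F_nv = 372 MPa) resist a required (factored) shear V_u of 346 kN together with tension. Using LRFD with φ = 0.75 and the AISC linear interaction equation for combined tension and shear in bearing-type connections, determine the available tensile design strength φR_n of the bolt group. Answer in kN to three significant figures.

A_b = π·24²/4 = 452.4 mm²; f_rv = 346 × 1000 / (4 × 452.4) = 191.2 MPa.
F'_nt = 1.3 F_nt − (F_nt / φF_nv) f_rv = 1.3·620 − (620/(0.75·372))·191.2 = 381.1 MPa, capped at F_nt → F'_nt = 381.1 MPa.
R_n = F'_nt · A_b · n = 381.1 × 452.4 × 4 / 1000 = 689.6 kN.
Design strength φR_n = 0.75 × 689.6 = 517 kN.

517 kN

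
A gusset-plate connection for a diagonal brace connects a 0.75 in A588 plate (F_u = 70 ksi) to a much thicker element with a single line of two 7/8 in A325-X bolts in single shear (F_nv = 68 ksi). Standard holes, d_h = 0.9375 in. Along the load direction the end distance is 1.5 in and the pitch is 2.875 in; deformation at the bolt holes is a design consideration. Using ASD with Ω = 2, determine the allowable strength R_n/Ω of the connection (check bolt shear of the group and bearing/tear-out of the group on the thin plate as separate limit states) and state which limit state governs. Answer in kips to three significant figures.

40.9 kips (bolt shear governs)

Bolt shear: A_b = π·0.875²/4 = 0.6013 in²; R_n = 68 × 0.6013 × 2 × 1 = 81.78 kips → 81.78 / 2 = 40.9 kips.
Bearing (1.2 l_c t F_u ≤ 2.4 d t F_u): upper limit = 2.4·0.875·0.75·70 = 110.3 kips.
  Edge l_c = 1.5 − 0.9375/2 = 1.031 → r_n = 64.97 kips; interior l_c = 2.875 − 0.9375 = 1.938 → r_n = 110.3 kips.
  R_n,bearing = 1·64.97 + 1·110.3 = 175.2 kips → 175.2 / 2 = 87.6 kips.
Bolt shear governs: 40.9 kips.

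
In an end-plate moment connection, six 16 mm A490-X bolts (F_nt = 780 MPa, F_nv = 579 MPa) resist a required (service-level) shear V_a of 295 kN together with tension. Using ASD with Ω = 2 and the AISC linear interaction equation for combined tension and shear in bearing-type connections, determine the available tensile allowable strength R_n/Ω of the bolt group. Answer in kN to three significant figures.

214 kN

A_b = π·16²/4 = 201.1 mm²; f_rv = 295 × 1000 / (6 × 201.1) = 244.5 MPa.
F'_nt = 1.3 F_nt − (Ω F_nt / F_nv) f_rv = 1.3·780 − (2·780/579)·244.5 = 355.1 MPa, capped at F_nt → F'_nt = 355.1 MPa.
R_n = F'_nt · A_b · n = 355.1 × 201.1 × 6 / 1000 = 428.4 kN.
Allowable strength R_n/Ω = 428.4 / 2 = 214 kN.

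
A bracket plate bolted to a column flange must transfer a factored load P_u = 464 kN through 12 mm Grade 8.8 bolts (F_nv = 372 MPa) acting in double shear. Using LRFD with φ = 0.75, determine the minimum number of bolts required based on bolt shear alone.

8 bolts

A_b = π·12²/4 = 113.1 mm².
Per-bolt design strength φR_n = 0.75 × 372 × 113.1 × 2 / 1000 = 63.11 kN.
n ≥ 464 / 63.11 = 7.352 → use 8 bolts.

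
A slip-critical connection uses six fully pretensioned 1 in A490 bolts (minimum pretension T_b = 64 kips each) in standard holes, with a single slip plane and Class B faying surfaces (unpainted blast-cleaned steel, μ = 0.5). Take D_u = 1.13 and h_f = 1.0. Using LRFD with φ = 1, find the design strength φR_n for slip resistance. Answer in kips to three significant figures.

R_n = μ · D_u · h_f · T_b · n_s · n_b = 0.5 × 1.13 × 1.0 × 64 × 1 × 6 = 217 kips.
Design strength φR_n = 1 × 217 = 217 kips.

217 kips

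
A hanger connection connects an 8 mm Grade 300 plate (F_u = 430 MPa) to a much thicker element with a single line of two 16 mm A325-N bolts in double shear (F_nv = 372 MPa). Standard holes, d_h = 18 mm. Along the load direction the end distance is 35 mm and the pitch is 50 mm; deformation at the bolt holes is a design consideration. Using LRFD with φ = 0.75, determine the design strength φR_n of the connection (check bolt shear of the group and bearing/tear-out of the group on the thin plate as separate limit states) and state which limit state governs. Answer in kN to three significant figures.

Bolt shear: A_b = π·16²/4 = 201.1 mm²; R_n = 372 × 201.1 × 2 × 2 / 1000 = 299.2 kN → 0.75 × 299.2 = 224 kN.
Bearing (1.2 l_c t F_u ≤ 2.4 d t F_u): upper limit = 2.4·16·8·430 / 1000 = 132.1 kN.
  Edge l_c = 35 − 18/2 = 26 → r_n = 107.3 kN; interior l_c = 50 − 18 = 32 → r_n = 132.1 kN.
  R_n,bearing = 1·107.3 + 1·132.1 = 239.4 kN → 0.75 × 239.4 = 180 kN.
Bearing governs: 180 kN.

180 kN (bearing governs)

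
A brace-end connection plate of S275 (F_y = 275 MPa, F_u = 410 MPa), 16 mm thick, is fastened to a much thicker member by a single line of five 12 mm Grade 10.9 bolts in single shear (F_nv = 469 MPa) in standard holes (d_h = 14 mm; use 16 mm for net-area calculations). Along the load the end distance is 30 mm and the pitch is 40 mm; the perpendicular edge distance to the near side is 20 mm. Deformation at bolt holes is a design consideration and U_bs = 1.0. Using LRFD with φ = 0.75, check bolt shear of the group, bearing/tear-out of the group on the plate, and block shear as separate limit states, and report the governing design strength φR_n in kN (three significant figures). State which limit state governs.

Bolt shear: A_b = π·12²/4 = 113.1 mm²; R_n = 469 × 113.1 × 5 × 1 / 1000 = 265.2 kN → 0.75 × 265.2 = 199 kN.
Bearing: edge l_c = 23, r_n = 181.1 kN; interior l_c = 26, r_n = 188.9 kN; R_n = 181.1 + 4·188.9 = 936.8 kN → 703 kN.
Block shear: A_gv = 3040, A_nv = 1888, A_nt = 192 mm²; R_n = min(0.6F_uA_nv, 0.6F_yA_gv) + U_bs·F_u·A_nt = 543.2 kN → 407 kN.
Bolt shear governs: 199 kN.

199 kN (bolt shear governs)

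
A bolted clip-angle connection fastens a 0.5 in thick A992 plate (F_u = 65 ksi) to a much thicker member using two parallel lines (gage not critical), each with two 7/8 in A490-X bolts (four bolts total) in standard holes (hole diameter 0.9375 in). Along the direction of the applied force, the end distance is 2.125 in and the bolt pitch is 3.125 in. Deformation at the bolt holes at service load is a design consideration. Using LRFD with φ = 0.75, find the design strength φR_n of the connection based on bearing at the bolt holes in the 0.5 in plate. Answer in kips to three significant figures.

Per bolt r_n = 1.2 l_c t F_u ≤ 2.4 d t F_u; upper limit = 2.4 × 0.875 × 0.5 × 65 = 68.25 kips.
Edge bolt: l_c = 2.125 − 0.9375/2 = 1.656 in → 1.2 × 1.656 × 0.5 × 65 = 64.59 → r_n = 64.59 kips.
Interior bolts: l_c = 3.125 − 0.9375 = 2.188 in → 1.2 × 2.188 × 0.5 × 65 = 85.31 → r_n = 68.25 kips.
R_n = 2 × 64.59 + 2 × 68.25 = 265.7 kips.
Design strength φR_n = 0.75 × 265.7 = 199 kips.

199 kips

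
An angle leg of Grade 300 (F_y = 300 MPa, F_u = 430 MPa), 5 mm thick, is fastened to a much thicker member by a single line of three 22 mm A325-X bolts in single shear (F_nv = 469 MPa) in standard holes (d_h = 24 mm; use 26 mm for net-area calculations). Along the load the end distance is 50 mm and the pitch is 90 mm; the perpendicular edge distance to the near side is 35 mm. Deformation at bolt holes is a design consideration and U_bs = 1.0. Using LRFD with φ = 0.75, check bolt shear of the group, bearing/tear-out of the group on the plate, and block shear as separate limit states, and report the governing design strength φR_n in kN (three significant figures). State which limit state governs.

Bolt shear: A_b = π·22²/4 = 380.1 mm²; R_n = 469 × 380.1 × 3 × 1 / 1000 = 534.8 kN → 0.75 × 534.8 = 401 kN.
Bearing: edge l_c = 38, r_n = 98.04 kN; interior l_c = 66, r_n = 113.5 kN; R_n = 98.04 + 2·113.5 = 325.1 kN → 244 kN.
Block shear: A_gv = 1150, A_nv = 825, A_nt = 110 mm²; R_n = min(0.6F_uA_nv, 0.6F_yA_gv) + U_bs·F_u·A_nt = 254.3 kN → 191 kN.
Block shear governs: 191 kN.

191 kN (block shear governs)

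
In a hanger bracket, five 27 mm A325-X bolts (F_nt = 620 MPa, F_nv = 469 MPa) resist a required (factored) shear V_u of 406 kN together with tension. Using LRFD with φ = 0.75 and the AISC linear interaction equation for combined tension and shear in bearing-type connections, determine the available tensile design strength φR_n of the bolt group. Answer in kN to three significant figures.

A_b = π·27²/4 = 572.6 mm²; f_rv = 406 × 1000 / (5 × 572.6) = 141.8 MPa.
F'_nt = 1.3 F_nt − (F_nt / φF_nv) f_rv = 1.3·620 − (620/(0.75·469))·141.8 = 556 MPa, capped at F_nt → F'_nt = 556 MPa.
R_n = F'_nt · A_b · n = 556 × 572.6 × 5 / 1000 = 1592 kN.
Design strength φR_n = 0.75 × 1592 = 1190 kN.

1190 kN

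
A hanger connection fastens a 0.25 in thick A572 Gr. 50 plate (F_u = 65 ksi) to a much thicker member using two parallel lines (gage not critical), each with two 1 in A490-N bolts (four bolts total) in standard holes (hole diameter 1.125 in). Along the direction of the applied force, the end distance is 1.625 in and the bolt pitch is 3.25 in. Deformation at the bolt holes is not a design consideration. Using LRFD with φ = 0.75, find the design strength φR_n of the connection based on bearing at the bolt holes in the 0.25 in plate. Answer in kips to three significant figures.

112 kips

Per bolt r_n = 1.5 l_c t F_u ≤ 3.0 d t F_u; upper limit = 3.0 × 1 × 0.25 × 65 = 48.75 kips.
Edge bolt: l_c = 1.625 − 1.125/2 = 1.062 in → 1.5 × 1.062 × 0.25 × 65 = 25.9 → r_n = 25.9 kips.
Interior bolts: l_c = 3.25 − 1.125 = 2.125 in → 1.5 × 2.125 × 0.25 × 65 = 51.8 → r_n = 48.75 kips.
R_n = 2 × 25.9 + 2 × 48.75 = 149.3 kips.
Design strength φR_n = 0.75 × 149.3 = 112 kips.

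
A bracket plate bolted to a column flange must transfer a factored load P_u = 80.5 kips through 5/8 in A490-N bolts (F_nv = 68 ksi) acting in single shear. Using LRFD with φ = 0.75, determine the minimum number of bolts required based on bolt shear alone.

A_b = π·0.625²/4 = 0.3068 in².
Per-bolt design strength φR_n = 0.75 × 68 × 0.3068 × 1 = 15.65 kips.
n ≥ 80.5 / 15.65 = 5.145 → use 6 bolts.

6 bolts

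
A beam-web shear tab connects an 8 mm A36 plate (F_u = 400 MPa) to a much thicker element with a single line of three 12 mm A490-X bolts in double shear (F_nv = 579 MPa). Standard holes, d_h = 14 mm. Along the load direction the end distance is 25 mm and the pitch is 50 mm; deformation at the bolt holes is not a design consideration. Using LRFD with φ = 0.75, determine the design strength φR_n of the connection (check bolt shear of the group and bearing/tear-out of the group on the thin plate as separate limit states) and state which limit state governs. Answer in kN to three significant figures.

Bolt shear: A_b = π·12²/4 = 113.1 mm²; R_n = 579 × 113.1 × 3 × 2 / 1000 = 392.9 kN → 0.75 × 392.9 = 295 kN.
Bearing (1.5 l_c t F_u ≤ 3.0 d t F_u): upper limit = 3.0·12·8·400 / 1000 = 115.2 kN.
  Edge l_c = 25 − 14/2 = 18 → r_n = 86.4 kN; interior l_c = 50 − 14 = 36 → r_n = 115.2 kN.
  R_n,bearing = 1·86.4 + 2·115.2 = 316.8 kN → 0.75 × 316.8 = 238 kN.
Bearing governs: 238 kN.

238 kN (bearing governs)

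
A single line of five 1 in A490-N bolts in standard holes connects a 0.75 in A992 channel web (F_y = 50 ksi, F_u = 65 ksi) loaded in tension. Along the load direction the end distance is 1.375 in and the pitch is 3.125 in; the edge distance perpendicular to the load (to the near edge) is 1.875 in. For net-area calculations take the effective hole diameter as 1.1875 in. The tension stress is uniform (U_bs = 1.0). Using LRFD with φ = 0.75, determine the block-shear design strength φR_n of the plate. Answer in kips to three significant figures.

Shear plane L_v = 1.375 + 4·3.125 = 13.88 in; A_gv = 13.88 × 0.75 = 10.41 in².
A_nv = (13.88 − 4.5·1.1875) × 0.75 = 6.398 in².
A_nt = (1.875 − 0.5·1.1875) × 0.75 = 0.9609 in².
0.6 F_u A_nv = 249.5 kips; 0.6 F_y A_gv = 312.2 kips → shear rupture governs the shear term.
R_n = 249.5 + 1.0 × 65 × 0.9609 = 312 kips.
Design strength φR_n = 0.75 × 312 = 234 kips.

234 kips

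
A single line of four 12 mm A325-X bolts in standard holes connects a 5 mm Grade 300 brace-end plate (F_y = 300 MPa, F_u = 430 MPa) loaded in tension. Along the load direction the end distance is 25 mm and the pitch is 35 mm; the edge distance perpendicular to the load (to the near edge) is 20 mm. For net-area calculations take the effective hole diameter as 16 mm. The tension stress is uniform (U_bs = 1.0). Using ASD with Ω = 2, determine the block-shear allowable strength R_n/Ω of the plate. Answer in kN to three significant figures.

60.6 kN

Shear plane L_v = 25 + 3·35 = 130 mm; A_gv = 130 × 5 = 650 mm².
A_nv = (130 − 3.5·16) × 5 = 370 mm².
A_nt = (20 − 0.5·16) × 5 = 60 mm².
0.6 F_u A_nv = 95.46 kN; 0.6 F_y A_gv = 117 kN → shear rupture governs the shear term.
R_n = 95.46 + 1.0 × 430 × 60 / 1000 = 121.3 kN.
Allowable strength R_n/Ω = 121.3 / 2 = 60.6 kN.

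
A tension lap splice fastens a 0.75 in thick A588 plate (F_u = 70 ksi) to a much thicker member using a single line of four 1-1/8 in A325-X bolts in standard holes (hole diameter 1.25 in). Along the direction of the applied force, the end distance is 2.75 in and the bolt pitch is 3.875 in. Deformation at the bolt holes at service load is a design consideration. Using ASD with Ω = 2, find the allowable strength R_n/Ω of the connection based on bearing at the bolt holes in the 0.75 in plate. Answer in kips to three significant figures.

Per bolt r_n = 1.2 l_c t F_u ≤ 2.4 d t F_u; upper limit = 2.4 × 1.125 × 0.75 × 70 = 141.8 kips.
Edge bolt: l_c = 2.75 − 1.25/2 = 2.125 in → 1.2 × 2.125 × 0.75 × 70 = 133.9 → r_n = 133.9 kips.
Interior bolts: l_c = 3.875 − 1.25 = 2.625 in → 1.2 × 2.625 × 0.75 × 70 = 165.4 → r_n = 141.8 kips.
R_n = 1 × 133.9 + 3 × 141.8 = 559.1 kips.
Allowable strength R_n/Ω = 559.1 / 2 = 280 kips.

280 kips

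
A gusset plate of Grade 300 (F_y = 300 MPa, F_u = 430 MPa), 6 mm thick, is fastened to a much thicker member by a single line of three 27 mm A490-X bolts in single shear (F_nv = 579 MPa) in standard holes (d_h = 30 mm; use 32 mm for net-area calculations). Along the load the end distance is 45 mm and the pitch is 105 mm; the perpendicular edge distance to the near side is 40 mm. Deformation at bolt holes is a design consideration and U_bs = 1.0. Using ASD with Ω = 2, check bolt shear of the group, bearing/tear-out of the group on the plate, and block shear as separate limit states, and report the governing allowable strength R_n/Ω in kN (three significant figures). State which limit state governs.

166 kN (block shear governs)

Bolt shear: A_b = π·27²/4 = 572.6 mm²; R_n = 579 × 572.6 × 3 × 1 / 1000 = 994.5 kN → 994.5 / 2 = 497 kN.
Bearing: edge l_c = 30, r_n = 92.88 kN; interior l_c = 75, r_n = 167.2 kN; R_n = 92.88 + 2·167.2 = 427.2 kN → 214 kN.
Block shear: A_gv = 1530, A_nv = 1050, A_nt = 144 mm²; R_n = min(0.6F_uA_nv, 0.6F_yA_gv) + U_bs·F_u·A_nt = 332.8 kN → 166 kN.
Block shear governs: 166 kN.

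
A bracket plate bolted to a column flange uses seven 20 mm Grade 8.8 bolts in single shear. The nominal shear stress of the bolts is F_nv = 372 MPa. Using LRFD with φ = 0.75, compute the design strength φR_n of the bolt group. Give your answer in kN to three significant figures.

614 kN

A_b = π × 20² / 4 = 314.2 mm².
R_n = F_nv · A_b · n · n_s = 372 × 314.2 × 7 × 1 / 1000 = 818.1 kN.
Design strength φR_n = 0.75 × 818.1 = 614 kN.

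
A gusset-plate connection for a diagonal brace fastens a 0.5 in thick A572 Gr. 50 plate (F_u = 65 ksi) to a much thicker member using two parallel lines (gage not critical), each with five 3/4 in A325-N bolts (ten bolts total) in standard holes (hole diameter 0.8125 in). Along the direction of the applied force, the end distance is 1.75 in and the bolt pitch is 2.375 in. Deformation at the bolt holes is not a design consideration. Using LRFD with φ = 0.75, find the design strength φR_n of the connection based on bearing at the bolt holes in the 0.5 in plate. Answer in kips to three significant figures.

Per bolt r_n = 1.5 l_c t F_u ≤ 3.0 d t F_u; upper limit = 3.0 × 0.75 × 0.5 × 65 = 73.12 kips.
Edge bolt: l_c = 1.75 − 0.8125/2 = 1.344 in → 1.5 × 1.344 × 0.5 × 65 = 65.51 → r_n = 65.51 kips.
Interior bolts: l_c = 2.375 − 0.8125 = 1.562 in → 1.5 × 1.562 × 0.5 × 65 = 76.17 → r_n = 73.12 kips.
R_n = 2 × 65.51 + 8 × 73.12 = 716 kips.
Design strength φR_n = 0.75 × 716 = 537 kips.

537 kips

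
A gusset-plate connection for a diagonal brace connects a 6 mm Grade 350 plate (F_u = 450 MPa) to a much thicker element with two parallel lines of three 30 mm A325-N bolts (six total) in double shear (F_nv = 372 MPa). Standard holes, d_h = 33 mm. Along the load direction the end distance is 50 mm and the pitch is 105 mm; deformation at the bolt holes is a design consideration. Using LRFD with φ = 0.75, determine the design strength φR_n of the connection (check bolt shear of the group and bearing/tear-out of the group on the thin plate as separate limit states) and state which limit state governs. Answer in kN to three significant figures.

746 kN (bearing governs)

Bolt shear: A_b = π·30²/4 = 706.9 mm²; R_n = 372 × 706.9 × 6 × 2 / 1000 = 3155 kN → 0.75 × 3155 = 2370 kN.
Bearing (1.2 l_c t F_u ≤ 2.4 d t F_u): upper limit = 2.4·30·6·450 / 1000 = 194.4 kN.
  Edge l_c = 50 − 33/2 = 33.5 → r_n = 108.5 kN; interior l_c = 105 − 33 = 72 → r_n = 194.4 kN.
  R_n,bearing = 2·108.5 + 4·194.4 = 994.7 kN → 0.75 × 994.7 = 746 kN.
Bearing governs: 746 kN.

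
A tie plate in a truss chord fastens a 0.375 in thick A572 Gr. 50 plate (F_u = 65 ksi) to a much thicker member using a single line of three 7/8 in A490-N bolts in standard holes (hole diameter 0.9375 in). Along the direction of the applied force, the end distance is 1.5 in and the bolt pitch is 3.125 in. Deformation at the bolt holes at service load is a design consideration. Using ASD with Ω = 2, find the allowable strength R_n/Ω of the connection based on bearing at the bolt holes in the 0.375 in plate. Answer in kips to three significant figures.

Per bolt r_n = 1.2 l_c t F_u ≤ 2.4 d t F_u; upper limit = 2.4 × 0.875 × 0.375 × 65 = 51.19 kips.
Edge bolt: l_c = 1.5 − 0.9375/2 = 1.031 in → 1.2 × 1.031 × 0.375 × 65 = 30.16 → r_n = 30.16 kips.
Interior bolts: l_c = 3.125 − 0.9375 = 2.188 in → 1.2 × 2.188 × 0.375 × 65 = 63.98 → r_n = 51.19 kips.
R_n = 1 × 30.16 + 2 × 51.19 = 132.5 kips.
Allowable strength R_n/Ω = 132.5 / 2 = 66.3 kips.

66.3 kips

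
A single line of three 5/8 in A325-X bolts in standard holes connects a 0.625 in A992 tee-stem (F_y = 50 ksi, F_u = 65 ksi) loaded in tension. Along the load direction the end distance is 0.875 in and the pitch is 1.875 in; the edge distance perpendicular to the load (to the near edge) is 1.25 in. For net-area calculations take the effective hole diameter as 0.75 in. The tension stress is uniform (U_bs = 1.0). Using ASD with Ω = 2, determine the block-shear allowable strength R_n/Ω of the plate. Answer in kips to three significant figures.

Shear plane L_v = 0.875 + 2·1.875 = 4.625 in; A_gv = 4.625 × 0.625 = 2.891 in².
A_nv = (4.625 − 2.5·0.75) × 0.625 = 1.719 in².
A_nt = (1.25 − 0.5·0.75) × 0.625 = 0.5469 in².
0.6 F_u A_nv = 67.03 kips; 0.6 F_y A_gv = 86.72 kips → shear rupture governs the shear term.
R_n = 67.03 + 1.0 × 65 × 0.5469 = 102.6 kips.
Allowable strength R_n/Ω = 102.6 / 2 = 51.3 kips.

51.3 kips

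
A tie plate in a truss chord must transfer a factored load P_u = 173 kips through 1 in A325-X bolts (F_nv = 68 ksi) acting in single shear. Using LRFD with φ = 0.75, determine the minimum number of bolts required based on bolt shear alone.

A_b = π·1²/4 = 0.7854 in².
Per-bolt design strength φR_n = 0.75 × 68 × 0.7854 × 1 = 40.06 kips.
n ≥ 173 / 40.06 = 4.319 → use 5 bolts.

5 bolts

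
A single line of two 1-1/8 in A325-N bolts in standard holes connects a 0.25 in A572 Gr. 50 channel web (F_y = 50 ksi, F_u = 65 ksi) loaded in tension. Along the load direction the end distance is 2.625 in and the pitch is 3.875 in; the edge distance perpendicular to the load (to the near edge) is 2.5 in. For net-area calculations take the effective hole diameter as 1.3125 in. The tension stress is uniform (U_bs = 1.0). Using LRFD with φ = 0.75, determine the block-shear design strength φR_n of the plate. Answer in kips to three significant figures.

55.6 kips

Shear plane L_v = 2.625 + 1·3.875 = 6.5 in; A_gv = 6.5 × 0.25 = 1.625 in².
A_nv = (6.5 − 1.5·1.3125) × 0.25 = 1.133 in².
A_nt = (2.5 − 0.5·1.3125) × 0.25 = 0.4609 in².
0.6 F_u A_nv = 44.18 kips; 0.6 F_y A_gv = 48.75 kips → shear rupture governs the shear term.
R_n = 44.18 + 1.0 × 65 × 0.4609 = 74.14 kips.
Design strength φR_n = 0.75 × 74.14 = 55.6 kips.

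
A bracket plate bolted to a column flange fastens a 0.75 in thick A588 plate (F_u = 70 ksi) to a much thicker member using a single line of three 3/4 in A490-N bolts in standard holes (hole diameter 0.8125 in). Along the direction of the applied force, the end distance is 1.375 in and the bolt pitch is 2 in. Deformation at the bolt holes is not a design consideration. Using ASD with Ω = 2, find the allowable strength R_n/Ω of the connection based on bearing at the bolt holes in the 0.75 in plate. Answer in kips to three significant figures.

132 kips

Per bolt r_n = 1.5 l_c t F_u ≤ 3.0 d t F_u; upper limit = 3.0 × 0.75 × 0.75 × 70 = 118.1 kips.
Edge bolt: l_c = 1.375 − 0.8125/2 = 0.9688 in → 1.5 × 0.9688 × 0.75 × 70 = 76.29 → r_n = 76.29 kips.
Interior bolts: l_c = 2 − 0.8125 = 1.188 in → 1.5 × 1.188 × 0.75 × 70 = 93.52 → r_n = 93.52 kips.
R_n = 1 × 76.29 + 2 × 93.52 = 263.3 kips.
Allowable strength R_n/Ω = 263.3 / 2 = 132 kips.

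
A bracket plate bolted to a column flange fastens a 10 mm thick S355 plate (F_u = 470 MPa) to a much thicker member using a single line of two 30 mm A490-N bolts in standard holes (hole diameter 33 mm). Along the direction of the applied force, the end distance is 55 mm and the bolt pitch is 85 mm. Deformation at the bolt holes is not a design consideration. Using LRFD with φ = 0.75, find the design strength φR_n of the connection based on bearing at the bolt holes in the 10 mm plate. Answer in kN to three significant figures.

479 kN

Per bolt r_n = 1.5 l_c t F_u ≤ 3.0 d t F_u; upper limit = 3.0 × 30 × 10 × 470 / 1000 = 423 kN.
Edge bolt: l_c = 55 − 33/2 = 38.5 mm → 1.5 × 38.5 × 10 × 470 / 1000 = 271.4 → r_n = 271.4 kN.
Interior bolts: l_c = 85 − 33 = 52 mm → 1.5 × 52 × 10 × 470 / 1000 = 366.6 → r_n = 366.6 kN.
R_n = 1 × 271.4 + 1 × 366.6 = 638 kN.
Design strength φR_n = 0.75 × 638 = 479 kN.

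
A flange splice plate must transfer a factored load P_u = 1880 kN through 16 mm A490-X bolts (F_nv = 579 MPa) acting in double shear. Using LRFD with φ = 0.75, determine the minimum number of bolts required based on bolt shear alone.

11 bolts

A_b = π·16²/4 = 201.1 mm².
Per-bolt design strength φR_n = 0.75 × 579 × 201.1 × 2 / 1000 = 174.6 kN.
n ≥ 1880 / 174.6 = 10.77 → use 11 bolts.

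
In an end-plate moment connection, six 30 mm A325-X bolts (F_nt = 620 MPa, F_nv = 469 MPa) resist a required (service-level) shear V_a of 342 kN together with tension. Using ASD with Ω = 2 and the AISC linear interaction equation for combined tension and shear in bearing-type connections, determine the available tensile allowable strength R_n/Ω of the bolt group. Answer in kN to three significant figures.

1260 kN

A_b = π·30²/4 = 706.9 mm²; f_rv = 342 × 1000 / (6 × 706.9) = 80.64 MPa.
F'_nt = 1.3 F_nt − (Ω F_nt / F_nv) f_rv = 1.3·620 − (2·620/469)·80.64 = 592.8 MPa, capped at F_nt → F'_nt = 592.8 MPa.
R_n = F'_nt · A_b · n = 592.8 × 706.9 × 6 / 1000 = 2514 kN.
Allowable strength R_n/Ω = 2514 / 2 = 1260 kN.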